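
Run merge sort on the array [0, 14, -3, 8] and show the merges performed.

Divide and conquer:
  Merge [0] + [14] -> [0, 14]
  Merge [-3] + [8] -> [-3, 8]
  Merge [0, 14] + [-3, 8] -> [-3, 0, 8, 14]


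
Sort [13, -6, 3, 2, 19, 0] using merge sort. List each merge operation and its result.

Divide and conquer:
  Merge [-6] + [3] -> [-6, 3]
  Merge [13] + [-6, 3] -> [-6, 3, 13]
  Merge [19] + [0] -> [0, 19]
  Merge [2] + [0, 19] -> [0, 2, 19]
  Merge [-6, 3, 13] + [0, 2, 19] -> [-6, 0, 2, 3, 13, 19]


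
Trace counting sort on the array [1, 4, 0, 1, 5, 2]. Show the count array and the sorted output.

Count array: [1, 2, 1, 0, 1, 1]
(count[i] = number of elements equal to i)
Cumulative count: [1, 3, 4, 4, 5, 6]
Sorted: [0, 1, 1, 2, 4, 5]


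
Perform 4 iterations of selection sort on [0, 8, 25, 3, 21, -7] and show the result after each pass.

Pass 1: Select minimum -7 at index 5, swap -> [-7, 8, 25, 3, 21, 0]
Pass 2: Select minimum 0 at index 5, swap -> [-7, 0, 25, 3, 21, 8]
Pass 3: Select minimum 3 at index 3, swap -> [-7, 0, 3, 25, 21, 8]
Pass 4: Select minimum 8 at index 5, swap -> [-7, 0, 3, 8, 21, 25]


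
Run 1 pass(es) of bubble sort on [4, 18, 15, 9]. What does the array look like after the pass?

After pass 1: [4, 15, 9, 18] (2 swaps)
Total swaps: 2


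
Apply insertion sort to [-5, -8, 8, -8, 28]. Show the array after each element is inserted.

First element -5 is already 'sorted'
Insert -8: shifted 1 elements -> [-8, -5, 8, -8, 28]
Insert 8: shifted 0 elements -> [-8, -5, 8, -8, 28]
Insert -8: shifted 2 elements -> [-8, -8, -5, 8, 28]
Insert 28: shifted 0 elements -> [-8, -8, -5, 8, 28]


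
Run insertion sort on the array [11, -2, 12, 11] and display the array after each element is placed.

First element 11 is already 'sorted'
Insert -2: shifted 1 elements -> [-2, 11, 12, 11]
Insert 12: shifted 0 elements -> [-2, 11, 12, 11]
Insert 11: shifted 1 elements -> [-2, 11, 11, 12]


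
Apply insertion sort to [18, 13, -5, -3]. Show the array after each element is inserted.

First element 18 is already 'sorted'
Insert 13: shifted 1 elements -> [13, 18, -5, -3]
Insert -5: shifted 2 elements -> [-5, 13, 18, -3]
Insert -3: shifted 2 elements -> [-5, -3, 13, 18]


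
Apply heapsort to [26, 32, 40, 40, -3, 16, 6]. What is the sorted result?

Build heap: [40, 32, 40, 26, -3, 16, 6]
Extract 40: [40, 32, 16, 26, -3, 6, 40]
Extract 40: [32, 26, 16, 6, -3, 40, 40]
Extract 32: [26, 6, 16, -3, 32, 40, 40]
Extract 26: [16, 6, -3, 26, 32, 40, 40]
Extract 16: [6, -3, 16, 26, 32, 40, 40]
Extract 6: [-3, 6, 16, 26, 32, 40, 40]


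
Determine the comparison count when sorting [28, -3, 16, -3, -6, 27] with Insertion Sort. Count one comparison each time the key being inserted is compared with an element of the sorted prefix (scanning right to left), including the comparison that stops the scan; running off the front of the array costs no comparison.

Insert -3: 28 > -3 (shift), reached front = 1 comparison(s) -> [-3, 28, 16, -3, -6, 27]
Insert 16: 28 > 16 (shift), -3 <= 16 (stop) = 2 comparison(s) -> [-3, 16, 28, -3, -6, 27]
Insert -3: 28 > -3 (shift), 16 > -3 (shift), -3 <= -3 (stop) = 3 comparison(s) -> [-3, -3, 16, 28, -6, 27]
Insert -6: 28 > -6 (shift), 16 > -6 (shift), -3 > -6 (shift), -3 > -6 (shift), reached front = 4 comparison(s) -> [-6, -3, -3, 16, 28, 27]
Insert 27: 28 > 27 (shift), 16 <= 27 (stop) = 2 comparison(s) -> [-6, -3, -3, 16, 27, 28]
Total comparisons: 1 + 2 + 3 + 4 + 2 = 12


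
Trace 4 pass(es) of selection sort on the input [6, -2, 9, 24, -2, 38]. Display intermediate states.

Pass 1: Select minimum -2 at index 1, swap -> [-2, 6, 9, 24, -2, 38]
Pass 2: Select minimum -2 at index 4, swap -> [-2, -2, 9, 24, 6, 38]
Pass 3: Select minimum 6 at index 4, swap -> [-2, -2, 6, 24, 9, 38]
Pass 4: Select minimum 9 at index 4, swap -> [-2, -2, 6, 9, 24, 38]


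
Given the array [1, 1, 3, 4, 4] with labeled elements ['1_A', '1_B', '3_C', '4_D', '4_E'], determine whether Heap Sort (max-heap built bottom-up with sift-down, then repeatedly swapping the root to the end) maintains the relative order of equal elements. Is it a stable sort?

Trace Heap Sort on the labeled array (the key is the number; the letter only tracks identity):
  Build max-heap: [4_D, 4_E, 3_C, 1_B, 1_A]
  Swap root 4_D to index 4, re-heapify first 4 -> [4_E, 1_A, 3_C, 1_B, 4_D]
  Swap root 4_E to index 3, re-heapify first 3 -> [3_C, 1_A, 1_B, 4_E, 4_D]
  Swap root 3_C to index 2, re-heapify first 2 -> [1_B, 1_A, 3_C, 4_E, 4_D]
  Swap root 1_B to index 1, re-heapify first 1 -> [1_A, 1_B, 3_C, 4_E, 4_D]
Final order: [1_A, 1_B, 3_C, 4_E, 4_D]
Equal keys:
  value 1: originally 1_A, 1_B; after sorting 1_A, 1_B -> order preserved
  value 4: originally 4_D, 4_E; after sorting 4_E, 4_D -> order changed
Equal keys were reordered, so Heap Sort is not stable: heap construction and root-to-end swaps move elements without regard to the original order of equal keys. (One such input is enough; an unstable sort may happen to preserve order on other inputs, but it gives no guarantee.)
Answer: Not stable


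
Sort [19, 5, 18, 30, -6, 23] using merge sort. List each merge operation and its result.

Divide and conquer:
  Merge [5] + [18] -> [5, 18]
  Merge [19] + [5, 18] -> [5, 18, 19]
  Merge [-6] + [23] -> [-6, 23]
  Merge [30] + [-6, 23] -> [-6, 23, 30]
  Merge [5, 18, 19] + [-6, 23, 30] -> [-6, 5, 18, 19, 23, 30]


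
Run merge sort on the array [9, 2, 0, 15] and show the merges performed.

Divide and conquer:
  Merge [9] + [2] -> [2, 9]
  Merge [0] + [15] -> [0, 15]
  Merge [2, 9] + [0, 15] -> [0, 2, 9, 15]


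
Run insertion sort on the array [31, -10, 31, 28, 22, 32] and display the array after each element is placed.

First element 31 is already 'sorted'
Insert -10: shifted 1 elements -> [-10, 31, 31, 28, 22, 32]
Insert 31: shifted 0 elements -> [-10, 31, 31, 28, 22, 32]
Insert 28: shifted 2 elements -> [-10, 28, 31, 31, 22, 32]
Insert 22: shifted 3 elements -> [-10, 22, 28, 31, 31, 32]
Insert 32: shifted 0 elements -> [-10, 22, 28, 31, 31, 32]


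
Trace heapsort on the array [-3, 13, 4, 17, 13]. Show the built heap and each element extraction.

Build heap: [17, 13, 4, -3, 13]
Extract 17: [13, 13, 4, -3, 17]
Extract 13: [13, -3, 4, 13, 17]
Extract 13: [4, -3, 13, 13, 17]
Extract 4: [-3, 4, 13, 13, 17]


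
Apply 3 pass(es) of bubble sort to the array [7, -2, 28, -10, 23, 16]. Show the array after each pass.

After pass 1: [-2, 7, -10, 23, 16, 28] (4 swaps)
After pass 2: [-2, -10, 7, 16, 23, 28] (2 swaps)
After pass 3: [-10, -2, 7, 16, 23, 28] (1 swaps)
Total swaps: 7


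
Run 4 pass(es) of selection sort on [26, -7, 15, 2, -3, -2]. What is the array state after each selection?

Pass 1: Select minimum -7 at index 1, swap -> [-7, 26, 15, 2, -3, -2]
Pass 2: Select minimum -3 at index 4, swap -> [-7, -3, 15, 2, 26, -2]
Pass 3: Select minimum -2 at index 5, swap -> [-7, -3, -2, 2, 26, 15]
Pass 4: Select minimum 2 at index 3, swap -> [-7, -3, -2, 2, 26, 15]


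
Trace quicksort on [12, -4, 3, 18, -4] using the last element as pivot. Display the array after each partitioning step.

Partition 1: pivot=-4 at index 1 -> [-4, -4, 3, 18, 12]
Partition 2: pivot=12 at index 3 -> [-4, -4, 3, 12, 18]


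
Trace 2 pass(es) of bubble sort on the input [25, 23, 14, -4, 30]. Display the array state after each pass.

After pass 1: [23, 14, -4, 25, 30] (3 swaps)
After pass 2: [14, -4, 23, 25, 30] (2 swaps)
Total swaps: 5


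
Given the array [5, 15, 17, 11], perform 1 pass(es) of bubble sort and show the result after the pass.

After pass 1: [5, 15, 11, 17] (1 swaps)
Total swaps: 1


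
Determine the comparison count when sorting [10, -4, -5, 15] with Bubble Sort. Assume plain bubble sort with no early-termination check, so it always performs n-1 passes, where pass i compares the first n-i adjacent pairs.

Pass 1: compare adjacent pairs (0,1)..(2,3) = 3 comparison(s), 2 swap(s) -> [-4, -5, 10, 15]
Pass 2: compare adjacent pairs (0,1)..(1,2) = 2 comparison(s), 1 swap(s) -> [-5, -4, 10, 15]
Pass 3: compare adjacent pairs (0,1)..(0,1) = 1 comparison(s), 0 swap(s) -> [-5, -4, 10, 15]
Total comparisons: 3 + 2 + 1 = 6


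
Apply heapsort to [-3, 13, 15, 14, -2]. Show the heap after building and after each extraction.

Build heap: [15, 14, -3, 13, -2]
Extract 15: [14, 13, -3, -2, 15]
Extract 14: [13, -2, -3, 14, 15]
Extract 13: [-2, -3, 13, 14, 15]
Extract -2: [-3, -2, 13, 14, 15]


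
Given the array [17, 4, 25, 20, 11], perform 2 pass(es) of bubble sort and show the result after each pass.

After pass 1: [4, 17, 20, 11, 25] (3 swaps)
After pass 2: [4, 17, 11, 20, 25] (1 swaps)
Total swaps: 4


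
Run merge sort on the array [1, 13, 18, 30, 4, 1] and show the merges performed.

Divide and conquer:
  Merge [13] + [18] -> [13, 18]
  Merge [1] + [13, 18] -> [1, 13, 18]
  Merge [4] + [1] -> [1, 4]
  Merge [30] + [1, 4] -> [1, 4, 30]
  Merge [1, 13, 18] + [1, 4, 30] -> [1, 1, 4, 13, 18, 30]


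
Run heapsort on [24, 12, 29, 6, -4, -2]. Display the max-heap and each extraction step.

Build heap: [29, 12, 24, 6, -4, -2]
Extract 29: [24, 12, -2, 6, -4, 29]
Extract 24: [12, 6, -2, -4, 24, 29]
Extract 12: [6, -4, -2, 12, 24, 29]
Extract 6: [-2, -4, 6, 12, 24, 29]
Extract -2: [-4, -2, 6, 12, 24, 29]


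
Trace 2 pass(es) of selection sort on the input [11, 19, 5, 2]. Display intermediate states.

Pass 1: Select minimum 2 at index 3, swap -> [2, 19, 5, 11]
Pass 2: Select minimum 5 at index 2, swap -> [2, 5, 19, 11]


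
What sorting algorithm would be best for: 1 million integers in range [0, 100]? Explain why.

Best choice: Counting sort
Reason: O(n + k) where k=100 is small; linear time beats O(n log n)


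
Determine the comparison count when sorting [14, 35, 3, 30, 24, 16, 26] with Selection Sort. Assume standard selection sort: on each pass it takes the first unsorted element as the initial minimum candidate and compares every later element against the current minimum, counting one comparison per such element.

Pass 1: scan indices 1..6 for the minimum = 6 comparison(s); min is 3, place at index 0 -> [3, 35, 14, 30, 24, 16, 26]
Pass 2: scan indices 2..6 for the minimum = 5 comparison(s); min is 14, place at index 1 -> [3, 14, 35, 30, 24, 16, 26]
Pass 3: scan indices 3..6 for the minimum = 4 comparison(s); min is 16, place at index 2 -> [3, 14, 16, 30, 24, 35, 26]
Pass 4: scan indices 4..6 for the minimum = 3 comparison(s); min is 24, place at index 3 -> [3, 14, 16, 24, 30, 35, 26]
Pass 5: scan indices 5..6 for the minimum = 2 comparison(s); min is 26, place at index 4 -> [3, 14, 16, 24, 26, 35, 30]
Pass 6: scan indices 6..6 for the minimum = 1 comparison(s); min is 30, place at index 5 -> [3, 14, 16, 24, 26, 30, 35]
Selection sort always scans the whole unsorted suffix, so the count is (n-1) + (n-2) + ... + 1 = n(n-1)/2 = 7*6/2 = 21 regardless of the input order.
Total comparisons: 6 + 5 + 4 + 3 + 2 + 1 = 21


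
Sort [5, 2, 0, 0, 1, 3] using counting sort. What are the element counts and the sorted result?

Count array: [2, 1, 1, 1, 0, 1]
(count[i] = number of elements equal to i)
Cumulative count: [2, 3, 4, 5, 5, 6]
Sorted: [0, 0, 1, 2, 3, 5]


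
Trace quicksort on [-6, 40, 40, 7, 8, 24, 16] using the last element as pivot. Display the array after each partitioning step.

Partition 1: pivot=16 at index 3 -> [-6, 7, 8, 16, 40, 24, 40]
Partition 2: pivot=8 at index 2 -> [-6, 7, 8, 16, 40, 24, 40]
Partition 3: pivot=7 at index 1 -> [-6, 7, 8, 16, 40, 24, 40]
Partition 4: pivot=40 at index 6 -> [-6, 7, 8, 16, 40, 24, 40]
Partition 5: pivot=24 at index 4 -> [-6, 7, 8, 16, 24, 40, 40]


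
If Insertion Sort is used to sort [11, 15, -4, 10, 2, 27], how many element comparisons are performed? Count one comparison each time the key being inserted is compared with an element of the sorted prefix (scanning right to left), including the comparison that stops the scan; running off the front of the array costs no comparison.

Insert 15: 11 <= 15 (stop) = 1 comparison(s) -> [11, 15, -4, 10, 2, 27]
Insert -4: 15 > -4 (shift), 11 > -4 (shift), reached front = 2 comparison(s) -> [-4, 11, 15, 10, 2, 27]
Insert 10: 15 > 10 (shift), 11 > 10 (shift), -4 <= 10 (stop) = 3 comparison(s) -> [-4, 10, 11, 15, 2, 27]
Insert 2: 15 > 2 (shift), 11 > 2 (shift), 10 > 2 (shift), -4 <= 2 (stop) = 4 comparison(s) -> [-4, 2, 10, 11, 15, 27]
Insert 27: 15 <= 27 (stop) = 1 comparison(s) -> [-4, 2, 10, 11, 15, 27]
Total comparisons: 1 + 2 + 3 + 4 + 1 = 11


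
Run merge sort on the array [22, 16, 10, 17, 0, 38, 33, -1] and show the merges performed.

Divide and conquer:
  Merge [22] + [16] -> [16, 22]
  Merge [10] + [17] -> [10, 17]
  Merge [16, 22] + [10, 17] -> [10, 16, 17, 22]
  Merge [0] + [38] -> [0, 38]
  Merge [33] + [-1] -> [-1, 33]
  Merge [0, 38] + [-1, 33] -> [-1, 0, 33, 38]
  Merge [10, 16, 17, 22] + [-1, 0, 33, 38] -> [-1, 0, 10, 16, 17, 22, 33, 38]


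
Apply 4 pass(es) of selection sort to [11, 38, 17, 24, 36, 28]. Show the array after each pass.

Pass 1: Select minimum 11 at index 0, swap -> [11, 38, 17, 24, 36, 28]
Pass 2: Select minimum 17 at index 2, swap -> [11, 17, 38, 24, 36, 28]
Pass 3: Select minimum 24 at index 3, swap -> [11, 17, 24, 38, 36, 28]
Pass 4: Select minimum 28 at index 5, swap -> [11, 17, 24, 28, 36, 38]


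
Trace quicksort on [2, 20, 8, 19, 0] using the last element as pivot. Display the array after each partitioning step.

Partition 1: pivot=0 at index 0 -> [0, 20, 8, 19, 2]
Partition 2: pivot=2 at index 1 -> [0, 2, 8, 19, 20]
Partition 3: pivot=20 at index 4 -> [0, 2, 8, 19, 20]
Partition 4: pivot=19 at index 3 -> [0, 2, 8, 19, 20]


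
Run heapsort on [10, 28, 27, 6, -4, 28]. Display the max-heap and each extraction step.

Build heap: [28, 10, 28, 6, -4, 27]
Extract 28: [28, 10, 27, 6, -4, 28]
Extract 28: [27, 10, -4, 6, 28, 28]
Extract 27: [10, 6, -4, 27, 28, 28]
Extract 10: [6, -4, 10, 27, 28, 28]
Extract 6: [-4, 6, 10, 27, 28, 28]


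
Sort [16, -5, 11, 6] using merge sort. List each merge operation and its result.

Divide and conquer:
  Merge [16] + [-5] -> [-5, 16]
  Merge [11] + [6] -> [6, 11]
  Merge [-5, 16] + [6, 11] -> [-5, 6, 11, 16]


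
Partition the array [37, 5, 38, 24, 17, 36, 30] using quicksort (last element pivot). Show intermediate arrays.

Partition 1: pivot=30 at index 3 -> [5, 24, 17, 30, 38, 36, 37]
Partition 2: pivot=17 at index 1 -> [5, 17, 24, 30, 38, 36, 37]
Partition 3: pivot=37 at index 5 -> [5, 17, 24, 30, 36, 37, 38]


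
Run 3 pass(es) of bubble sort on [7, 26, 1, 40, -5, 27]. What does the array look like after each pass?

After pass 1: [7, 1, 26, -5, 27, 40] (3 swaps)
After pass 2: [1, 7, -5, 26, 27, 40] (2 swaps)
After pass 3: [1, -5, 7, 26, 27, 40] (1 swaps)
Total swaps: 6


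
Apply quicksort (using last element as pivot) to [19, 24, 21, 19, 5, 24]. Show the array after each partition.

Partition 1: pivot=24 at index 5 -> [19, 24, 21, 19, 5, 24]
Partition 2: pivot=5 at index 0 -> [5, 24, 21, 19, 19, 24]
Partition 3: pivot=19 at index 2 -> [5, 19, 19, 24, 21, 24]
Partition 4: pivot=21 at index 3 -> [5, 19, 19, 21, 24, 24]


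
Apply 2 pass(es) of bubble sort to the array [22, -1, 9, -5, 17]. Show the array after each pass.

After pass 1: [-1, 9, -5, 17, 22] (4 swaps)
After pass 2: [-1, -5, 9, 17, 22] (1 swaps)
Total swaps: 5


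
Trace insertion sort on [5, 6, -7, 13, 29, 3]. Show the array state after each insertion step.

First element 5 is already 'sorted'
Insert 6: shifted 0 elements -> [5, 6, -7, 13, 29, 3]
Insert -7: shifted 2 elements -> [-7, 5, 6, 13, 29, 3]
Insert 13: shifted 0 elements -> [-7, 5, 6, 13, 29, 3]
Insert 29: shifted 0 elements -> [-7, 5, 6, 13, 29, 3]
Insert 3: shifted 4 elements -> [-7, 3, 5, 6, 13, 29]


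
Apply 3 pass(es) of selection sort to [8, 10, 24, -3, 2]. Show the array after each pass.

Pass 1: Select minimum -3 at index 3, swap -> [-3, 10, 24, 8, 2]
Pass 2: Select minimum 2 at index 4, swap -> [-3, 2, 24, 8, 10]
Pass 3: Select minimum 8 at index 3, swap -> [-3, 2, 8, 24, 10]


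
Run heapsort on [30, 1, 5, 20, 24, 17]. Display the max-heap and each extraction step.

Build heap: [30, 24, 17, 20, 1, 5]
Extract 30: [24, 20, 17, 5, 1, 30]
Extract 24: [20, 5, 17, 1, 24, 30]
Extract 20: [17, 5, 1, 20, 24, 30]
Extract 17: [5, 1, 17, 20, 24, 30]
Extract 5: [1, 5, 17, 20, 24, 30]


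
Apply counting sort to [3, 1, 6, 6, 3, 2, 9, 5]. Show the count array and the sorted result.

Count array: [0, 1, 1, 2, 0, 1, 2, 0, 0, 1]
(count[i] = number of elements equal to i)
Cumulative count: [0, 1, 2, 4, 4, 5, 7, 7, 7, 8]
Sorted: [1, 2, 3, 3, 5, 6, 6, 9]


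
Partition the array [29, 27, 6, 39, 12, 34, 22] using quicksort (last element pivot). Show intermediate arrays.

Partition 1: pivot=22 at index 2 -> [6, 12, 22, 39, 27, 34, 29]
Partition 2: pivot=12 at index 1 -> [6, 12, 22, 39, 27, 34, 29]
Partition 3: pivot=29 at index 4 -> [6, 12, 22, 27, 29, 34, 39]
Partition 4: pivot=39 at index 6 -> [6, 12, 22, 27, 29, 34, 39]


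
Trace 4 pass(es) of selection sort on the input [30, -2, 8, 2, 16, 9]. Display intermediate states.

Pass 1: Select minimum -2 at index 1, swap -> [-2, 30, 8, 2, 16, 9]
Pass 2: Select minimum 2 at index 3, swap -> [-2, 2, 8, 30, 16, 9]
Pass 3: Select minimum 8 at index 2, swap -> [-2, 2, 8, 30, 16, 9]
Pass 4: Select minimum 9 at index 5, swap -> [-2, 2, 8, 9, 16, 30]


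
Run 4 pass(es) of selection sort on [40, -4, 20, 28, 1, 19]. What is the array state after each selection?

Pass 1: Select minimum -4 at index 1, swap -> [-4, 40, 20, 28, 1, 19]
Pass 2: Select minimum 1 at index 4, swap -> [-4, 1, 20, 28, 40, 19]
Pass 3: Select minimum 19 at index 5, swap -> [-4, 1, 19, 28, 40, 20]
Pass 4: Select minimum 20 at index 5, swap -> [-4, 1, 19, 20, 40, 28]


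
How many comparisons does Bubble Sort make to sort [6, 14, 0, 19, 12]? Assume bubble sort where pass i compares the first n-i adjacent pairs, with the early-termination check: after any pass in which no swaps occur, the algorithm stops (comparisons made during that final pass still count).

Pass 1: compare adjacent pairs (0,1)..(3,4) = 4 comparison(s), 2 swap(s) -> [6, 0, 14, 12, 19]
Pass 2: compare adjacent pairs (0,1)..(2,3) = 3 comparison(s), 2 swap(s) -> [0, 6, 12, 14, 19]
Pass 3: compare adjacent pairs (0,1)..(1,2) = 2 comparison(s), 0 swap(s) -> [0, 6, 12, 14, 19]
No swaps in this pass, so bubble sort stops here.
Total comparisons: 4 + 3 + 2 = 9


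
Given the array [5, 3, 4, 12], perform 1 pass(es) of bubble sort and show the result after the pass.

After pass 1: [3, 4, 5, 12] (2 swaps)
Total swaps: 2


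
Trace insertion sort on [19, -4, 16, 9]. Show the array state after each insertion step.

First element 19 is already 'sorted'
Insert -4: shifted 1 elements -> [-4, 19, 16, 9]
Insert 16: shifted 1 elements -> [-4, 16, 19, 9]
Insert 9: shifted 2 elements -> [-4, 9, 16, 19]


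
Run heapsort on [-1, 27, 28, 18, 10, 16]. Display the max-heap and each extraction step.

Build heap: [28, 27, 16, 18, 10, -1]
Extract 28: [27, 18, 16, -1, 10, 28]
Extract 27: [18, 10, 16, -1, 27, 28]
Extract 18: [16, 10, -1, 18, 27, 28]
Extract 16: [10, -1, 16, 18, 27, 28]
Extract 10: [-1, 10, 16, 18, 27, 28]


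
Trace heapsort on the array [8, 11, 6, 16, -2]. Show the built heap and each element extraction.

Build heap: [16, 11, 6, 8, -2]
Extract 16: [11, 8, 6, -2, 16]
Extract 11: [8, -2, 6, 11, 16]
Extract 8: [6, -2, 8, 11, 16]
Extract 6: [-2, 6, 8, 11, 16]


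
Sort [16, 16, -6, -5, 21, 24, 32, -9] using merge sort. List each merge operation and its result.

Divide and conquer:
  Merge [16] + [16] -> [16, 16]
  Merge [-6] + [-5] -> [-6, -5]
  Merge [16, 16] + [-6, -5] -> [-6, -5, 16, 16]
  Merge [21] + [24] -> [21, 24]
  Merge [32] + [-9] -> [-9, 32]
  Merge [21, 24] + [-9, 32] -> [-9, 21, 24, 32]
  Merge [-6, -5, 16, 16] + [-9, 21, 24, 32] -> [-9, -6, -5, 16, 16, 21, 24, 32]


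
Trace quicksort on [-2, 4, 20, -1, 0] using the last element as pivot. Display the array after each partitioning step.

Partition 1: pivot=0 at index 2 -> [-2, -1, 0, 4, 20]
Partition 2: pivot=-1 at index 1 -> [-2, -1, 0, 4, 20]
Partition 3: pivot=20 at index 4 -> [-2, -1, 0, 4, 20]


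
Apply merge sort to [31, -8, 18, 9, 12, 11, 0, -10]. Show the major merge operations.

Divide and conquer:
  Merge [31] + [-8] -> [-8, 31]
  Merge [18] + [9] -> [9, 18]
  Merge [-8, 31] + [9, 18] -> [-8, 9, 18, 31]
  Merge [12] + [11] -> [11, 12]
  Merge [0] + [-10] -> [-10, 0]
  Merge [11, 12] + [-10, 0] -> [-10, 0, 11, 12]
  Merge [-8, 9, 18, 31] + [-10, 0, 11, 12] -> [-10, -8, 0, 9, 11, 12, 18, 31]


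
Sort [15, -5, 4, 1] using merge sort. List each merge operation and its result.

Divide and conquer:
  Merge [15] + [-5] -> [-5, 15]
  Merge [4] + [1] -> [1, 4]
  Merge [-5, 15] + [1, 4] -> [-5, 1, 4, 15]


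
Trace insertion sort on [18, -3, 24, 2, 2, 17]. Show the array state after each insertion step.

First element 18 is already 'sorted'
Insert -3: shifted 1 elements -> [-3, 18, 24, 2, 2, 17]
Insert 24: shifted 0 elements -> [-3, 18, 24, 2, 2, 17]
Insert 2: shifted 2 elements -> [-3, 2, 18, 24, 2, 17]
Insert 2: shifted 2 elements -> [-3, 2, 2, 18, 24, 17]
Insert 17: shifted 2 elements -> [-3, 2, 2, 17, 18, 24]


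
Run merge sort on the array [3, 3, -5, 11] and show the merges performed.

Divide and conquer:
  Merge [3] + [3] -> [3, 3]
  Merge [-5] + [11] -> [-5, 11]
  Merge [3, 3] + [-5, 11] -> [-5, 3, 3, 11]


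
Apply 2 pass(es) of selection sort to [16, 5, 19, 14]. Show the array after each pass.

Pass 1: Select minimum 5 at index 1, swap -> [5, 16, 19, 14]
Pass 2: Select minimum 14 at index 3, swap -> [5, 14, 19, 16]


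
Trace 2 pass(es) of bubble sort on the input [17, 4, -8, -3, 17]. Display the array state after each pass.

After pass 1: [4, -8, -3, 17, 17] (3 swaps)
After pass 2: [-8, -3, 4, 17, 17] (2 swaps)
Total swaps: 5


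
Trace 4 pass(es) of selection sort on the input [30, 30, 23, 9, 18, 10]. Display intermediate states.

Pass 1: Select minimum 9 at index 3, swap -> [9, 30, 23, 30, 18, 10]
Pass 2: Select minimum 10 at index 5, swap -> [9, 10, 23, 30, 18, 30]
Pass 3: Select minimum 18 at index 4, swap -> [9, 10, 18, 30, 23, 30]
Pass 4: Select minimum 23 at index 4, swap -> [9, 10, 18, 23, 30, 30]


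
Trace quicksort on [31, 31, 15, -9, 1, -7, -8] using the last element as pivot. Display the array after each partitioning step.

Partition 1: pivot=-8 at index 1 -> [-9, -8, 15, 31, 1, -7, 31]
Partition 2: pivot=31 at index 6 -> [-9, -8, 15, 31, 1, -7, 31]
Partition 3: pivot=-7 at index 2 -> [-9, -8, -7, 31, 1, 15, 31]
Partition 4: pivot=15 at index 4 -> [-9, -8, -7, 1, 15, 31, 31]


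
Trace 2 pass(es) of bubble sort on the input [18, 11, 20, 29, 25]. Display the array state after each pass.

After pass 1: [11, 18, 20, 25, 29] (2 swaps)
After pass 2: [11, 18, 20, 25, 29] (0 swaps)
Total swaps: 2


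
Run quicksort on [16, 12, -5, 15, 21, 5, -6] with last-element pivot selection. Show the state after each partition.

Partition 1: pivot=-6 at index 0 -> [-6, 12, -5, 15, 21, 5, 16]
Partition 2: pivot=16 at index 5 -> [-6, 12, -5, 15, 5, 16, 21]
Partition 3: pivot=5 at index 2 -> [-6, -5, 5, 15, 12, 16, 21]
Partition 4: pivot=12 at index 3 -> [-6, -5, 5, 12, 15, 16, 21]


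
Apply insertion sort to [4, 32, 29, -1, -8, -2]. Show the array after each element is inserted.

First element 4 is already 'sorted'
Insert 32: shifted 0 elements -> [4, 32, 29, -1, -8, -2]
Insert 29: shifted 1 elements -> [4, 29, 32, -1, -8, -2]
Insert -1: shifted 3 elements -> [-1, 4, 29, 32, -8, -2]
Insert -8: shifted 4 elements -> [-8, -1, 4, 29, 32, -2]
Insert -2: shifted 4 elements -> [-8, -2, -1, 4, 29, 32]


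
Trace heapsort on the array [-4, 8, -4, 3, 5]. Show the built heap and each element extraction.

Build heap: [8, 5, -4, 3, -4]
Extract 8: [5, 3, -4, -4, 8]
Extract 5: [3, -4, -4, 5, 8]
Extract 3: [-4, -4, 3, 5, 8]
Extract -4: [-4, -4, 3, 5, 8]


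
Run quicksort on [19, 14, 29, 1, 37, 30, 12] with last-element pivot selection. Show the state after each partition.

Partition 1: pivot=12 at index 1 -> [1, 12, 29, 19, 37, 30, 14]
Partition 2: pivot=14 at index 2 -> [1, 12, 14, 19, 37, 30, 29]
Partition 3: pivot=29 at index 4 -> [1, 12, 14, 19, 29, 30, 37]
Partition 4: pivot=37 at index 6 -> [1, 12, 14, 19, 29, 30, 37]


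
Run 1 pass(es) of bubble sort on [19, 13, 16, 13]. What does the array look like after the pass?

After pass 1: [13, 16, 13, 19] (3 swaps)
Total swaps: 3


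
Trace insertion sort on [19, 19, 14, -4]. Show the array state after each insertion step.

First element 19 is already 'sorted'
Insert 19: shifted 0 elements -> [19, 19, 14, -4]
Insert 14: shifted 2 elements -> [14, 19, 19, -4]
Insert -4: shifted 3 elements -> [-4, 14, 19, 19]


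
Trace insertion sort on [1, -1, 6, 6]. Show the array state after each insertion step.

First element 1 is already 'sorted'
Insert -1: shifted 1 elements -> [-1, 1, 6, 6]
Insert 6: shifted 0 elements -> [-1, 1, 6, 6]
Insert 6: shifted 0 elements -> [-1, 1, 6, 6]


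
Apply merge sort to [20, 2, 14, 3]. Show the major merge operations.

Divide and conquer:
  Merge [20] + [2] -> [2, 20]
  Merge [14] + [3] -> [3, 14]
  Merge [2, 20] + [3, 14] -> [2, 3, 14, 20]


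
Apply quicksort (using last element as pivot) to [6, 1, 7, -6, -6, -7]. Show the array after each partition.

Partition 1: pivot=-7 at index 0 -> [-7, 1, 7, -6, -6, 6]
Partition 2: pivot=6 at index 4 -> [-7, 1, -6, -6, 6, 7]
Partition 3: pivot=-6 at index 2 -> [-7, -6, -6, 1, 6, 7]


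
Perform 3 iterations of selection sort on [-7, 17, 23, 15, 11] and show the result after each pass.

Pass 1: Select minimum -7 at index 0, swap -> [-7, 17, 23, 15, 11]
Pass 2: Select minimum 11 at index 4, swap -> [-7, 11, 23, 15, 17]
Pass 3: Select minimum 15 at index 3, swap -> [-7, 11, 15, 23, 17]


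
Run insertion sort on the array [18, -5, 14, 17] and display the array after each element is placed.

First element 18 is already 'sorted'
Insert -5: shifted 1 elements -> [-5, 18, 14, 17]
Insert 14: shifted 1 elements -> [-5, 14, 18, 17]
Insert 17: shifted 1 elements -> [-5, 14, 17, 18]


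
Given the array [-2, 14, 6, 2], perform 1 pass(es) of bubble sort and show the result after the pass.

After pass 1: [-2, 6, 2, 14] (2 swaps)
Total swaps: 2


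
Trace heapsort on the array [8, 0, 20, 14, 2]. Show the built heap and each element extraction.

Build heap: [20, 14, 8, 0, 2]
Extract 20: [14, 2, 8, 0, 20]
Extract 14: [8, 2, 0, 14, 20]
Extract 8: [2, 0, 8, 14, 20]
Extract 2: [0, 2, 8, 14, 20]


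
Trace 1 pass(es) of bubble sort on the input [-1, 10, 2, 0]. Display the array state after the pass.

After pass 1: [-1, 2, 0, 10] (2 swaps)
Total swaps: 2


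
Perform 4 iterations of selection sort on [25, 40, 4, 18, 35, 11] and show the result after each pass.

Pass 1: Select minimum 4 at index 2, swap -> [4, 40, 25, 18, 35, 11]
Pass 2: Select minimum 11 at index 5, swap -> [4, 11, 25, 18, 35, 40]
Pass 3: Select minimum 18 at index 3, swap -> [4, 11, 18, 25, 35, 40]
Pass 4: Select minimum 25 at index 3, swap -> [4, 11, 18, 25, 35, 40]


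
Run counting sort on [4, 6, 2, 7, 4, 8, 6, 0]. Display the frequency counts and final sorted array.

Count array: [1, 0, 1, 0, 2, 0, 2, 1, 1]
(count[i] = number of elements equal to i)
Cumulative count: [1, 1, 2, 2, 4, 4, 6, 7, 8]
Sorted: [0, 2, 4, 4, 6, 6, 7, 8]


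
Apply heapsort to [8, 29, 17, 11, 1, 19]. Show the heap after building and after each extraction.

Build heap: [29, 11, 19, 8, 1, 17]
Extract 29: [19, 11, 17, 8, 1, 29]
Extract 19: [17, 11, 1, 8, 19, 29]
Extract 17: [11, 8, 1, 17, 19, 29]
Extract 11: [8, 1, 11, 17, 19, 29]
Extract 8: [1, 8, 11, 17, 19, 29]


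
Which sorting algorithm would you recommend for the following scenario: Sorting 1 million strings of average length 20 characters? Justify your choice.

Best choice: MSD radix sort or Mergesort
Reason: MSD radix sort is a non-comparison sort that buckets the strings by successive character positions, running in time proportional to the total number of characters examined rather than O(n log n) string comparisons; mergesort is a stable O(n log n)-comparison alternative that works for arbitrary variable-length keys


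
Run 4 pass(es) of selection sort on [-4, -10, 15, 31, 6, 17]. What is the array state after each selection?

Pass 1: Select minimum -10 at index 1, swap -> [-10, -4, 15, 31, 6, 17]
Pass 2: Select minimum -4 at index 1, swap -> [-10, -4, 15, 31, 6, 17]
Pass 3: Select minimum 6 at index 4, swap -> [-10, -4, 6, 31, 15, 17]
Pass 4: Select minimum 15 at index 4, swap -> [-10, -4, 6, 15, 31, 17]


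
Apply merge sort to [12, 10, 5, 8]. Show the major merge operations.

Divide and conquer:
  Merge [12] + [10] -> [10, 12]
  Merge [5] + [8] -> [5, 8]
  Merge [10, 12] + [5, 8] -> [5, 8, 10, 12]


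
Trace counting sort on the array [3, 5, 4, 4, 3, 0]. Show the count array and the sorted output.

Count array: [1, 0, 0, 2, 2, 1]
(count[i] = number of elements equal to i)
Cumulative count: [1, 1, 1, 3, 5, 6]
Sorted: [0, 3, 3, 4, 4, 5]


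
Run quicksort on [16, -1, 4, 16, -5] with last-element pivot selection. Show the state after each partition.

Partition 1: pivot=-5 at index 0 -> [-5, -1, 4, 16, 16]
Partition 2: pivot=16 at index 4 -> [-5, -1, 4, 16, 16]
Partition 3: pivot=16 at index 3 -> [-5, -1, 4, 16, 16]
Partition 4: pivot=4 at index 2 -> [-5, -1, 4, 16, 16]


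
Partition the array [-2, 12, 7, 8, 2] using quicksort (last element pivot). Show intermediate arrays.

Partition 1: pivot=2 at index 1 -> [-2, 2, 7, 8, 12]
Partition 2: pivot=12 at index 4 -> [-2, 2, 7, 8, 12]
Partition 3: pivot=8 at index 3 -> [-2, 2, 7, 8, 12]


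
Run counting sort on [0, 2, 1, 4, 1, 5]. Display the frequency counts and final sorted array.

Count array: [1, 2, 1, 0, 1, 1]
(count[i] = number of elements equal to i)
Cumulative count: [1, 3, 4, 4, 5, 6]
Sorted: [0, 1, 1, 2, 4, 5]


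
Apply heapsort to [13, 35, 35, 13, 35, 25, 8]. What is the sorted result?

Build heap: [35, 35, 35, 13, 13, 25, 8]
Extract 35: [35, 13, 35, 8, 13, 25, 35]
Extract 35: [35, 13, 25, 8, 13, 35, 35]
Extract 35: [25, 13, 13, 8, 35, 35, 35]
Extract 25: [13, 8, 13, 25, 35, 35, 35]
Extract 13: [13, 8, 13, 25, 35, 35, 35]
Extract 13: [8, 13, 13, 25, 35, 35, 35]


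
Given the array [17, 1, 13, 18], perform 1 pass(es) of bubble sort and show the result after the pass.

After pass 1: [1, 13, 17, 18] (2 swaps)
Total swaps: 2


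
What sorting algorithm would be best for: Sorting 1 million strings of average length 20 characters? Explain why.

Best choice: MSD radix sort or Mergesort
Reason: MSD radix sort is a non-comparison sort that buckets the strings by successive character positions, running in time proportional to the total number of characters examined rather than O(n log n) string comparisons; mergesort is a stable O(n log n)-comparison alternative that works for arbitrary variable-length keys


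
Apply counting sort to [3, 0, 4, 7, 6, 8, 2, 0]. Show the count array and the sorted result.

Count array: [2, 0, 1, 1, 1, 0, 1, 1, 1]
(count[i] = number of elements equal to i)
Cumulative count: [2, 2, 3, 4, 5, 5, 6, 7, 8]
Sorted: [0, 0, 2, 3, 4, 6, 7, 8]


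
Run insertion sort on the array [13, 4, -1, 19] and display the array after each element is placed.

First element 13 is already 'sorted'
Insert 4: shifted 1 elements -> [4, 13, -1, 19]
Insert -1: shifted 2 elements -> [-1, 4, 13, 19]
Insert 19: shifted 0 elements -> [-1, 4, 13, 19]


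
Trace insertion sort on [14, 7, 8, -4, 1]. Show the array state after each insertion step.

First element 14 is already 'sorted'
Insert 7: shifted 1 elements -> [7, 14, 8, -4, 1]
Insert 8: shifted 1 elements -> [7, 8, 14, -4, 1]
Insert -4: shifted 3 elements -> [-4, 7, 8, 14, 1]
Insert 1: shifted 3 elements -> [-4, 1, 7, 8, 14]


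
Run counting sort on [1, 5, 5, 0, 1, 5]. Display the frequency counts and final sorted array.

Count array: [1, 2, 0, 0, 0, 3]
(count[i] = number of elements equal to i)
Cumulative count: [1, 3, 3, 3, 3, 6]
Sorted: [0, 1, 1, 5, 5, 5]


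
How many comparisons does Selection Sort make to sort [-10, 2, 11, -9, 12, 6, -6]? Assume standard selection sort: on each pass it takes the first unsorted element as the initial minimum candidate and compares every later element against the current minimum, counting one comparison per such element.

Pass 1: scan indices 1..6 for the minimum = 6 comparison(s); min is -10, place at index 0 -> [-10, 2, 11, -9, 12, 6, -6]
Pass 2: scan indices 2..6 for the minimum = 5 comparison(s); min is -9, place at index 1 -> [-10, -9, 11, 2, 12, 6, -6]
Pass 3: scan indices 3..6 for the minimum = 4 comparison(s); min is -6, place at index 2 -> [-10, -9, -6, 2, 12, 6, 11]
Pass 4: scan indices 4..6 for the minimum = 3 comparison(s); min is 2, place at index 3 -> [-10, -9, -6, 2, 12, 6, 11]
Pass 5: scan indices 5..6 for the minimum = 2 comparison(s); min is 6, place at index 4 -> [-10, -9, -6, 2, 6, 12, 11]
Pass 6: scan indices 6..6 for the minimum = 1 comparison(s); min is 11, place at index 5 -> [-10, -9, -6, 2, 6, 11, 12]
Selection sort always scans the whole unsorted suffix, so the count is (n-1) + (n-2) + ... + 1 = n(n-1)/2 = 7*6/2 = 21 regardless of the input order.
Total comparisons: 6 + 5 + 4 + 3 + 2 + 1 = 21


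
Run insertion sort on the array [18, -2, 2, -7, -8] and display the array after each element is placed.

First element 18 is already 'sorted'
Insert -2: shifted 1 elements -> [-2, 18, 2, -7, -8]
Insert 2: shifted 1 elements -> [-2, 2, 18, -7, -8]
Insert -7: shifted 3 elements -> [-7, -2, 2, 18, -8]
Insert -8: shifted 4 elements -> [-8, -7, -2, 2, 18]


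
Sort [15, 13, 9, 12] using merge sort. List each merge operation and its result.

Divide and conquer:
  Merge [15] + [13] -> [13, 15]
  Merge [9] + [12] -> [9, 12]
  Merge [13, 15] + [9, 12] -> [9, 12, 13, 15]


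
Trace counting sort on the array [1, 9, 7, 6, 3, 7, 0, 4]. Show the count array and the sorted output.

Count array: [1, 1, 0, 1, 1, 0, 1, 2, 0, 1]
(count[i] = number of elements equal to i)
Cumulative count: [1, 2, 2, 3, 4, 4, 5, 7, 7, 8]
Sorted: [0, 1, 3, 4, 6, 7, 7, 9]


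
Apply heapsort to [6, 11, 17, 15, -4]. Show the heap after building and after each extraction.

Build heap: [17, 15, 6, 11, -4]
Extract 17: [15, 11, 6, -4, 17]
Extract 15: [11, -4, 6, 15, 17]
Extract 11: [6, -4, 11, 15, 17]
Extract 6: [-4, 6, 11, 15, 17]


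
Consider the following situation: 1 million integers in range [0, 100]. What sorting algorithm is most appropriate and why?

Best choice: Counting sort
Reason: O(n + k) where k=100 is small; linear time beats O(n log n)


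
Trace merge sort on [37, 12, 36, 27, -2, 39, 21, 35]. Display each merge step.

Divide and conquer:
  Merge [37] + [12] -> [12, 37]
  Merge [36] + [27] -> [27, 36]
  Merge [12, 37] + [27, 36] -> [12, 27, 36, 37]
  Merge [-2] + [39] -> [-2, 39]
  Merge [21] + [35] -> [21, 35]
  Merge [-2, 39] + [21, 35] -> [-2, 21, 35, 39]
  Merge [12, 27, 36, 37] + [-2, 21, 35, 39] -> [-2, 12, 21, 27, 35, 36, 37, 39]


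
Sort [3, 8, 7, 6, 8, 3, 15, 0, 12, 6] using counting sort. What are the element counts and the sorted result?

Count array: [1, 0, 0, 2, 0, 0, 2, 1, 2, 0, 0, 0, 1, 0, 0, 1]
(count[i] = number of elements equal to i)
Cumulative count: [1, 1, 1, 3, 3, 3, 5, 6, 8, 8, 8, 8, 9, 9, 9, 10]
Sorted: [0, 3, 3, 6, 6, 7, 8, 8, 12, 15]


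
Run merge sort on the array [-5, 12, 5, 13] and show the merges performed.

Divide and conquer:
  Merge [-5] + [12] -> [-5, 12]
  Merge [5] + [13] -> [5, 13]
  Merge [-5, 12] + [5, 13] -> [-5, 5, 12, 13]


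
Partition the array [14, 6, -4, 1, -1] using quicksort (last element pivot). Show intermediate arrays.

Partition 1: pivot=-1 at index 1 -> [-4, -1, 14, 1, 6]
Partition 2: pivot=6 at index 3 -> [-4, -1, 1, 6, 14]


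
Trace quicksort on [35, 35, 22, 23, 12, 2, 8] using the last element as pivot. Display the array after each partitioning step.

Partition 1: pivot=8 at index 1 -> [2, 8, 22, 23, 12, 35, 35]
Partition 2: pivot=35 at index 6 -> [2, 8, 22, 23, 12, 35, 35]
Partition 3: pivot=35 at index 5 -> [2, 8, 22, 23, 12, 35, 35]
Partition 4: pivot=12 at index 2 -> [2, 8, 12, 23, 22, 35, 35]
Partition 5: pivot=22 at index 3 -> [2, 8, 12, 22, 23, 35, 35]


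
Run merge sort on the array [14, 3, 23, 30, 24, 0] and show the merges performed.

Divide and conquer:
  Merge [3] + [23] -> [3, 23]
  Merge [14] + [3, 23] -> [3, 14, 23]
  Merge [24] + [0] -> [0, 24]
  Merge [30] + [0, 24] -> [0, 24, 30]
  Merge [3, 14, 23] + [0, 24, 30] -> [0, 3, 14, 23, 24, 30]


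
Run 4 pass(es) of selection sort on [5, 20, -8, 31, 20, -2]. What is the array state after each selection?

Pass 1: Select minimum -8 at index 2, swap -> [-8, 20, 5, 31, 20, -2]
Pass 2: Select minimum -2 at index 5, swap -> [-8, -2, 5, 31, 20, 20]
Pass 3: Select minimum 5 at index 2, swap -> [-8, -2, 5, 31, 20, 20]
Pass 4: Select minimum 20 at index 4, swap -> [-8, -2, 5, 20, 31, 20]


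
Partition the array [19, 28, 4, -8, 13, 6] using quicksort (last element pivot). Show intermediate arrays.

Partition 1: pivot=6 at index 2 -> [4, -8, 6, 28, 13, 19]
Partition 2: pivot=-8 at index 0 -> [-8, 4, 6, 28, 13, 19]
Partition 3: pivot=19 at index 4 -> [-8, 4, 6, 13, 19, 28]


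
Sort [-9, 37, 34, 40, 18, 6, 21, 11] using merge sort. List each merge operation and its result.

Divide and conquer:
  Merge [-9] + [37] -> [-9, 37]
  Merge [34] + [40] -> [34, 40]
  Merge [-9, 37] + [34, 40] -> [-9, 34, 37, 40]
  Merge [18] + [6] -> [6, 18]
  Merge [21] + [11] -> [11, 21]
  Merge [6, 18] + [11, 21] -> [6, 11, 18, 21]
  Merge [-9, 34, 37, 40] + [6, 11, 18, 21] -> [-9, 6, 11, 18, 21, 34, 37, 40]


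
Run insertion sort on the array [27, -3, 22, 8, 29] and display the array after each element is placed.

First element 27 is already 'sorted'
Insert -3: shifted 1 elements -> [-3, 27, 22, 8, 29]
Insert 22: shifted 1 elements -> [-3, 22, 27, 8, 29]
Insert 8: shifted 2 elements -> [-3, 8, 22, 27, 29]
Insert 29: shifted 0 elements -> [-3, 8, 22, 27, 29]


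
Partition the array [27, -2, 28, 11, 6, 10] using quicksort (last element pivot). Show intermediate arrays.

Partition 1: pivot=10 at index 2 -> [-2, 6, 10, 11, 27, 28]
Partition 2: pivot=6 at index 1 -> [-2, 6, 10, 11, 27, 28]
Partition 3: pivot=28 at index 5 -> [-2, 6, 10, 11, 27, 28]
Partition 4: pivot=27 at index 4 -> [-2, 6, 10, 11, 27, 28]


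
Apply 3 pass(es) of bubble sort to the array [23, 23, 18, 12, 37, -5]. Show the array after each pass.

After pass 1: [23, 18, 12, 23, -5, 37] (3 swaps)
After pass 2: [18, 12, 23, -5, 23, 37] (3 swaps)
After pass 3: [12, 18, -5, 23, 23, 37] (2 swaps)
Total swaps: 8


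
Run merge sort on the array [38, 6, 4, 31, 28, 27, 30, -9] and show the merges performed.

Divide and conquer:
  Merge [38] + [6] -> [6, 38]
  Merge [4] + [31] -> [4, 31]
  Merge [6, 38] + [4, 31] -> [4, 6, 31, 38]
  Merge [28] + [27] -> [27, 28]
  Merge [30] + [-9] -> [-9, 30]
  Merge [27, 28] + [-9, 30] -> [-9, 27, 28, 30]
  Merge [4, 6, 31, 38] + [-9, 27, 28, 30] -> [-9, 4, 6, 27, 28, 30, 31, 38]


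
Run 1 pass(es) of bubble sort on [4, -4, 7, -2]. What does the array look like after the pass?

After pass 1: [-4, 4, -2, 7] (2 swaps)
Total swaps: 2


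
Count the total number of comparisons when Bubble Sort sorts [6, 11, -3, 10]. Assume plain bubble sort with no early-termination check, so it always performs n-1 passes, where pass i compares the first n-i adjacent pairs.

Pass 1: compare adjacent pairs (0,1)..(2,3) = 3 comparison(s), 2 swap(s) -> [6, -3, 10, 11]
Pass 2: compare adjacent pairs (0,1)..(1,2) = 2 comparison(s), 1 swap(s) -> [-3, 6, 10, 11]
Pass 3: compare adjacent pairs (0,1)..(0,1) = 1 comparison(s), 0 swap(s) -> [-3, 6, 10, 11]
Total comparisons: 3 + 2 + 1 = 6


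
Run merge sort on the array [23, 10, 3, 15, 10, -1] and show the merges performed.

Divide and conquer:
  Merge [10] + [3] -> [3, 10]
  Merge [23] + [3, 10] -> [3, 10, 23]
  Merge [10] + [-1] -> [-1, 10]
  Merge [15] + [-1, 10] -> [-1, 10, 15]
  Merge [3, 10, 23] + [-1, 10, 15] -> [-1, 3, 10, 10, 15, 23]
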